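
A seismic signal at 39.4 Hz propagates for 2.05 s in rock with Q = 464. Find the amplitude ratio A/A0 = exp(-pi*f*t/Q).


pi*f*t/Q = pi*39.4*2.05/464 = 0.546867
A/A0 = exp(-0.546867) = 0.57876

0.57876


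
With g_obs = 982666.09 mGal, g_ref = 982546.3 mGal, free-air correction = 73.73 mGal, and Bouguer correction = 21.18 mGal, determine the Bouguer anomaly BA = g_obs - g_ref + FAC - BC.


BA = g_obs - g_ref + FAC - BC
= 982666.09 - 982546.3 + 73.73 - 21.18
= 172.34 mGal

172.34


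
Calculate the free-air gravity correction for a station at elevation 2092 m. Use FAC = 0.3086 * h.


FAC = 0.3086 * h
= 0.3086 * 2092
= 645.5912 mGal

645.5912


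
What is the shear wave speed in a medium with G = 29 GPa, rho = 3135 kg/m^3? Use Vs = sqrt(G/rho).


Convert G to Pa: G = 29e9 Pa
Compute G/rho = 29e9 / 3135 = 9250398.7241
Vs = sqrt(9250398.7241) = 3041.45 m/s

3041.45


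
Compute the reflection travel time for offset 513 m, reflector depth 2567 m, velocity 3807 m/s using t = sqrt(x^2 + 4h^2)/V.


x^2 + 4h^2 = 513^2 + 4*2567^2 = 263169 + 26357956 = 26621125
sqrt(26621125) = 5159.5664
t = 5159.5664 / 3807 = 1.3553 s

1.3553


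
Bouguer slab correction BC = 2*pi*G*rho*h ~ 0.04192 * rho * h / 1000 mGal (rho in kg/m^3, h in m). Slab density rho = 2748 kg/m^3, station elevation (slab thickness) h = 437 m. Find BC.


BC = 0.04192 * rho * h / 1000
= 0.04192 * 2748 * 437 / 1000
= 50.3407 mGal

50.3407


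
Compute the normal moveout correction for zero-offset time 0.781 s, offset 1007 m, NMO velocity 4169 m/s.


x/Vnmo = 1007/4169 = 0.241545
(x/Vnmo)^2 = 0.058344
t0^2 = 0.609961
sqrt(0.609961 + 0.058344) = 0.817499
dt = 0.817499 - 0.781 = 0.036499

0.036499


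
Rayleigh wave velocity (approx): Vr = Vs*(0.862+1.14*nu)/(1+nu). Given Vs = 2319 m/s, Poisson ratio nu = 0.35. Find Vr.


Numerator factor = 0.862 + 1.14*0.35 = 1.261
Denominator = 1 + 0.35 = 1.35
Vr = 2319 * 1.261 / 1.35 = 2166.12 m/s

2166.12


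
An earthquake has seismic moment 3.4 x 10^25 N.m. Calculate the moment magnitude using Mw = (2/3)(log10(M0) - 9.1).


log10(M0) = log10(3.4 x 10^25) = 25.5315
Mw = 2/3 * (25.5315 - 9.1)
= 2/3 * 16.4315
= 10.95

10.95


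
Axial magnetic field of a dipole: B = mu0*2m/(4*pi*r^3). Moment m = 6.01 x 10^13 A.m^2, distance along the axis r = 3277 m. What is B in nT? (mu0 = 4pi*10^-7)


m = 6.01 x 10^13 = 60100000000000 A.m^2
2m = 120200000000000 A.m^2
r^3 = 3277^3 = 35190814933
B = (4pi*10^-7) * 120200000000000 / (4*pi * 35190814933) * 1e9
= 151047774.784597 / 442220822669.4 * 1e9
= 341566.4009 nT

341566.4009


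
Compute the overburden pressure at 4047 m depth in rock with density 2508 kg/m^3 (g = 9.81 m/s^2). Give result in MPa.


P = rho * g * z / 1e6
= 2508 * 9.81 * 4047 / 1e6
= 99570283.56 / 1e6
= 99.5703 MPa

99.5703


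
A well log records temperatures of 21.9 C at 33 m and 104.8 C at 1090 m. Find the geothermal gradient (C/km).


dT = 104.8 - 21.9 = 82.9 C
dz = 1090 - 33 = 1057 m
gradient = dT/dz * 1000 = 82.9/1057 * 1000 = 78.4295 C/km

78.4295


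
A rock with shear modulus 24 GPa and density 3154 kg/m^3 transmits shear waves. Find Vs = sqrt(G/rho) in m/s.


Convert G to Pa: G = 24e9 Pa
Compute G/rho = 24e9 / 3154 = 7609384.9081
Vs = sqrt(7609384.9081) = 2758.51 m/s

2758.51


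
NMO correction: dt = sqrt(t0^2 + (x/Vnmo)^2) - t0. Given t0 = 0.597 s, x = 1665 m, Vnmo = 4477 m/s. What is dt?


x/Vnmo = 1665/4477 = 0.371901
(x/Vnmo)^2 = 0.13831
t0^2 = 0.356409
sqrt(0.356409 + 0.13831) = 0.703363
dt = 0.703363 - 0.597 = 0.106363

0.106363


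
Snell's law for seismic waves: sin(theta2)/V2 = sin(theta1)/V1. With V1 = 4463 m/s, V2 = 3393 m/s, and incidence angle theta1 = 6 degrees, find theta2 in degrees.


sin(theta1) = sin(6 deg) = 0.104528
sin(theta2) = V2/V1 * sin(theta1) = 3393/4463 * 0.104528 = 0.079468
theta2 = arcsin(0.079468) = 4.558 degrees

4.558


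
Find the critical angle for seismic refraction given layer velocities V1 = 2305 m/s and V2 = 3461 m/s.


V1/V2 = 2305/3461 = 0.665992
theta_c = arcsin(0.665992) = 41.7585 degrees

41.7585


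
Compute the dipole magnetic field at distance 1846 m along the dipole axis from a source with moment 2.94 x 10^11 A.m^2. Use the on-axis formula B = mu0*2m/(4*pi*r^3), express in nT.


m = 2.94 x 10^11 = 294000000000 A.m^2
2m = 588000000000 A.m^2
r^3 = 1846^3 = 6290643736
B = (4pi*10^-7) * 588000000000 / (4*pi * 6290643736) * 1e9
= 738902.592124 / 79050560589.47 * 1e9
= 9347.2151 nT

9347.2151


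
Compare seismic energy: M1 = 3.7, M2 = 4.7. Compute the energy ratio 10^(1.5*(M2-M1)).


M2 - M1 = 4.7 - 3.7 = 1.0
1.5 * 1.0 = 1.5
ratio = 10^1.5 = 31.62

31.62


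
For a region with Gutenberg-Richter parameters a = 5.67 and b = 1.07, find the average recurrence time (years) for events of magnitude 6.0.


log10(N) = 5.67 - 1.07*6.0 = -0.75
N = 10^-0.75 = 0.177828
T = 1/N = 1/0.177828 = 5.6234 years

5.6234


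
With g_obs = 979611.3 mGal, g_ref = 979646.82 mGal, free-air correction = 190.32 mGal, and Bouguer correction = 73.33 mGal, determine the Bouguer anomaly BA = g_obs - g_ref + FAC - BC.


BA = g_obs - g_ref + FAC - BC
= 979611.3 - 979646.82 + 190.32 - 73.33
= 81.47 mGal

81.47


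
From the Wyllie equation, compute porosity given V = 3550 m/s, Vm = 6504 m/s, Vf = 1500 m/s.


1/V - 1/Vm = 1/3550 - 1/6504 = 0.00012794
1/Vf - 1/Vm = 1/1500 - 1/6504 = 0.00051292
phi = 0.00012794 / 0.00051292 = 0.2494

0.2494


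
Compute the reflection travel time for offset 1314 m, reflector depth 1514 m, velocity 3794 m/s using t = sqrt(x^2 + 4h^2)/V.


x^2 + 4h^2 = 1314^2 + 4*1514^2 = 1726596 + 9168784 = 10895380
sqrt(10895380) = 3300.8151
t = 3300.8151 / 3794 = 0.87 s

0.87


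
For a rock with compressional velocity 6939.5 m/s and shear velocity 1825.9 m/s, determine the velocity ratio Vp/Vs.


Vp/Vs = 6939.5 / 1825.9
= 3.8006

3.8006


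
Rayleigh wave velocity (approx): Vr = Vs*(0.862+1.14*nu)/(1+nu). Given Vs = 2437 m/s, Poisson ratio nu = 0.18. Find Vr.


Numerator factor = 0.862 + 1.14*0.18 = 1.0672
Denominator = 1 + 0.18 = 1.18
Vr = 2437 * 1.0672 / 1.18 = 2204.04 m/s

2204.04


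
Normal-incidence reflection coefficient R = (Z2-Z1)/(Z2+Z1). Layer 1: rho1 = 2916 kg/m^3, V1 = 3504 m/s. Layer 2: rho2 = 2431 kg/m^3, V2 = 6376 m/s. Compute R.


Z1 = 2916 * 3504 = 10217664
Z2 = 2431 * 6376 = 15500056
R = (15500056 - 10217664) / (15500056 + 10217664) = 5282392 / 25717720 = 0.2054

0.2054


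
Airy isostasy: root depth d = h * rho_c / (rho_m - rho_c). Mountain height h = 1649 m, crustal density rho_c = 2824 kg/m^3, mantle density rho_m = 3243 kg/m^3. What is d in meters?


rho_m - rho_c = 3243 - 2824 = 419
d = 1649 * 2824 / 419
= 4656776 / 419
= 11114.02 m

11114.02


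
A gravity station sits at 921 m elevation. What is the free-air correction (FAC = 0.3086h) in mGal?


FAC = 0.3086 * h
= 0.3086 * 921
= 284.2206 mGal

284.2206


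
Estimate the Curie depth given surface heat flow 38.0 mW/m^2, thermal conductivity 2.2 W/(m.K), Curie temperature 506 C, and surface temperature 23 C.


T_Curie - T_surf = 506 - 23 = 483 C
Convert q to W/m^2: 38.0 mW/m^2 = 0.038 W/m^2
d = 483 * 2.2 / 0.038 = 27963.16 m

27963.16


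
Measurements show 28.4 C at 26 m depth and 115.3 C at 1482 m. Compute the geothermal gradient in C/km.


dT = 115.3 - 28.4 = 86.9 C
dz = 1482 - 26 = 1456 m
gradient = dT/dz * 1000 = 86.9/1456 * 1000 = 59.6841 C/km

59.6841


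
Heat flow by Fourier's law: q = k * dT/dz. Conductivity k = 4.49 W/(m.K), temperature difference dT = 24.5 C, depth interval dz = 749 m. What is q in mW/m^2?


q = k * dT / dz * 1000
= 4.49 * 24.5 / 749 * 1000
= 0.146869 * 1000
= 146.8692 mW/m^2

146.8692


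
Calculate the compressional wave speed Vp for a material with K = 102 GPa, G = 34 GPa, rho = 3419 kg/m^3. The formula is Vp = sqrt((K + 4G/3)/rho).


First compute the effective modulus:
K + 4G/3 = 102e9 + 4*34e9/3 = 147333333333.33 Pa
Then divide by density:
147333333333.33 / 3419 = 43092522.18 Pa/(kg/m^3)
Take the square root:
Vp = sqrt(43092522.18) = 6564.49 m/s

6564.49


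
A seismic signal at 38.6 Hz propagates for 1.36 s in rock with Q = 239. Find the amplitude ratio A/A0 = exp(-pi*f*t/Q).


pi*f*t/Q = pi*38.6*1.36/239 = 0.690046
A/A0 = exp(-0.690046) = 0.501553

0.501553


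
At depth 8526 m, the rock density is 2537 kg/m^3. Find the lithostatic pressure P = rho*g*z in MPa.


P = rho * g * z / 1e6
= 2537 * 9.81 * 8526 / 1e6
= 212194832.22 / 1e6
= 212.1948 MPa

212.1948


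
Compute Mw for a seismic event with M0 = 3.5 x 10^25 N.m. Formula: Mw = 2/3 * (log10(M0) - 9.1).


log10(M0) = log10(3.5 x 10^25) = 25.5441
Mw = 2/3 * (25.5441 - 9.1)
= 2/3 * 16.4441
= 10.96

10.96


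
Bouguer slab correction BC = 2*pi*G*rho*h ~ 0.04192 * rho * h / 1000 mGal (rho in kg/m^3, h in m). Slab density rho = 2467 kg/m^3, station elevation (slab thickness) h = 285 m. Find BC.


BC = 0.04192 * rho * h / 1000
= 0.04192 * 2467 * 285 / 1000
= 29.4737 mGal

29.4737


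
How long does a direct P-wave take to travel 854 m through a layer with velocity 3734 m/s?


t = x / V
= 854 / 3734
= 0.2287 s

0.2287


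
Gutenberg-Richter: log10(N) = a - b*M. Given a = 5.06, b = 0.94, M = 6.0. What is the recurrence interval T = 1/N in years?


log10(N) = 5.06 - 0.94*6.0 = -0.58
N = 10^-0.58 = 0.263027
T = 1/N = 1/0.263027 = 3.8019 years

3.8019


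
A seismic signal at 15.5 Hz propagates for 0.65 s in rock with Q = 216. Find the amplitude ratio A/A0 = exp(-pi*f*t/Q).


pi*f*t/Q = pi*15.5*0.65/216 = 0.146535
A/A0 = exp(-0.146535) = 0.863696

0.863696


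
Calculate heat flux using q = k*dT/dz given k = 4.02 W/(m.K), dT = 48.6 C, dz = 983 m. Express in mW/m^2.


q = k * dT / dz * 1000
= 4.02 * 48.6 / 983 * 1000
= 0.198751 * 1000
= 198.7508 mW/m^2

198.7508


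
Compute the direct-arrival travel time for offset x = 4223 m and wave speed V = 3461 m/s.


t = x / V
= 4223 / 3461
= 1.2202 s

1.2202


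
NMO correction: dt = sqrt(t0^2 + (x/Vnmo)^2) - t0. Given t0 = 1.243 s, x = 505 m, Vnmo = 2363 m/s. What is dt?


x/Vnmo = 505/2363 = 0.213711
(x/Vnmo)^2 = 0.045673
t0^2 = 1.545049
sqrt(1.545049 + 0.045673) = 1.261238
dt = 1.261238 - 1.243 = 0.018238

0.018238


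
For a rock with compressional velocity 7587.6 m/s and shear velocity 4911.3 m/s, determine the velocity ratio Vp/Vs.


Vp/Vs = 7587.6 / 4911.3
= 1.5449

1.5449


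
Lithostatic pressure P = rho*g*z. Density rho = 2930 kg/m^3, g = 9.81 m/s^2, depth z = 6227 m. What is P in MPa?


P = rho * g * z / 1e6
= 2930 * 9.81 * 6227 / 1e6
= 178984529.1 / 1e6
= 178.9845 MPa

178.9845


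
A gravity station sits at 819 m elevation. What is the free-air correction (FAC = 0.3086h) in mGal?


FAC = 0.3086 * h
= 0.3086 * 819
= 252.7434 mGal

252.7434


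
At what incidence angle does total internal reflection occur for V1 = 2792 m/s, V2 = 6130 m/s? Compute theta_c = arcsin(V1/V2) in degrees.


V1/V2 = 2792/6130 = 0.455465
theta_c = arcsin(0.455465) = 27.0949 degrees

27.0949


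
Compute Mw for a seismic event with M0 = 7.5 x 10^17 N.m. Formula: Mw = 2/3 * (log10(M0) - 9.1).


log10(M0) = log10(7.5 x 10^17) = 17.8751
Mw = 2/3 * (17.8751 - 9.1)
= 2/3 * 8.7751
= 5.85

5.85


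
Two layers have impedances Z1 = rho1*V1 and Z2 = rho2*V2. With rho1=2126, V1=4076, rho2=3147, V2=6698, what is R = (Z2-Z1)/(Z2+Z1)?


Z1 = 2126 * 4076 = 8665576
Z2 = 3147 * 6698 = 21078606
R = (21078606 - 8665576) / (21078606 + 8665576) = 12413030 / 29744182 = 0.4173

0.4173


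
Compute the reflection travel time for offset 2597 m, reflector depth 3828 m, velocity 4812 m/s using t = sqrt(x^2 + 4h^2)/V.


x^2 + 4h^2 = 2597^2 + 4*3828^2 = 6744409 + 58614336 = 65358745
sqrt(65358745) = 8084.4756
t = 8084.4756 / 4812 = 1.6801 s

1.6801


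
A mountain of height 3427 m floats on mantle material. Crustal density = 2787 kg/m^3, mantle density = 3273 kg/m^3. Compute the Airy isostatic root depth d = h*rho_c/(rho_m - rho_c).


rho_m - rho_c = 3273 - 2787 = 486
d = 3427 * 2787 / 486
= 9551049 / 486
= 19652.36 m

19652.36


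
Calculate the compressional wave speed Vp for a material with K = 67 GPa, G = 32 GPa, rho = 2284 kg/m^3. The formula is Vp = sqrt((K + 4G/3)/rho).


First compute the effective modulus:
K + 4G/3 = 67e9 + 4*32e9/3 = 109666666666.67 Pa
Then divide by density:
109666666666.67 / 2284 = 48015178.0502 Pa/(kg/m^3)
Take the square root:
Vp = sqrt(48015178.0502) = 6929.3 m/s

6929.3


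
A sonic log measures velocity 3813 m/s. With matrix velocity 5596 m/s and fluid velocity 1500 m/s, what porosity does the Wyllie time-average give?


1/V - 1/Vm = 1/3813 - 1/5596 = 8.356e-05
1/Vf - 1/Vm = 1/1500 - 1/5596 = 0.00048797
phi = 8.356e-05 / 0.00048797 = 0.1712

0.1712


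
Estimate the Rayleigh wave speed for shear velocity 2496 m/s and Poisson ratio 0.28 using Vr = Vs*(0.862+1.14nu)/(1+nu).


Numerator factor = 0.862 + 1.14*0.28 = 1.1812
Denominator = 1 + 0.28 = 1.28
Vr = 2496 * 1.1812 / 1.28 = 2303.34 m/s

2303.34


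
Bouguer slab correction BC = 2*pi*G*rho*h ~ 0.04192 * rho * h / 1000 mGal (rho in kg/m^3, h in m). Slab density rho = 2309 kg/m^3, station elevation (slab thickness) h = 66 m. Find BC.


BC = 0.04192 * rho * h / 1000
= 0.04192 * 2309 * 66 / 1000
= 6.3884 mGal

6.3884


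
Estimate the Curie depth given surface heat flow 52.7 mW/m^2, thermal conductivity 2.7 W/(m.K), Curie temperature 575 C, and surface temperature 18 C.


T_Curie - T_surf = 575 - 18 = 557 C
Convert q to W/m^2: 52.7 mW/m^2 = 0.0527 W/m^2
d = 557 * 2.7 / 0.0527 = 28537.0 m

28537.0


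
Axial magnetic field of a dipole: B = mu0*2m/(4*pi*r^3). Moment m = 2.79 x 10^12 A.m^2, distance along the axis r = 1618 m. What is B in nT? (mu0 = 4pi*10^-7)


m = 2.79 x 10^12 = 2790000000000 A.m^2
2m = 5580000000000 A.m^2
r^3 = 1618^3 = 4235801032
B = (4pi*10^-7) * 5580000000000 / (4*pi * 4235801032) * 1e9
= 7012034.802812 / 53228645616.8 * 1e9
= 131734.233 nT

131734.233


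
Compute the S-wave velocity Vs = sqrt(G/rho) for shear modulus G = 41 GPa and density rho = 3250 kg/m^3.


Convert G to Pa: G = 41e9 Pa
Compute G/rho = 41e9 / 3250 = 12615384.6154
Vs = sqrt(12615384.6154) = 3551.81 m/s

3551.81


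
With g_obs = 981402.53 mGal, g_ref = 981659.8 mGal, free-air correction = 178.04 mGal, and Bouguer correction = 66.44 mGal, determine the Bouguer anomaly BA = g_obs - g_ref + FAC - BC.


BA = g_obs - g_ref + FAC - BC
= 981402.53 - 981659.8 + 178.04 - 66.44
= -145.67 mGal

-145.67


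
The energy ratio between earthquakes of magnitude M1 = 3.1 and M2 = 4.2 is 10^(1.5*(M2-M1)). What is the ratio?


M2 - M1 = 4.2 - 3.1 = 1.1
1.5 * 1.1 = 1.65
ratio = 10^1.65 = 44.67

44.67


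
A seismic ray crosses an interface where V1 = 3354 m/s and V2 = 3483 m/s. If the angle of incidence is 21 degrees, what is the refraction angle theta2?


sin(theta1) = sin(21 deg) = 0.358368
sin(theta2) = V2/V1 * sin(theta1) = 3483/3354 * 0.358368 = 0.372151
theta2 = arcsin(0.372151) = 21.8484 degrees

21.8484


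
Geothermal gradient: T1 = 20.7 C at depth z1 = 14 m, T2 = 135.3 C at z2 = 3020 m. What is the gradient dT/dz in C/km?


dT = 135.3 - 20.7 = 114.6 C
dz = 3020 - 14 = 3006 m
gradient = dT/dz * 1000 = 114.6/3006 * 1000 = 38.1238 C/km

38.1238


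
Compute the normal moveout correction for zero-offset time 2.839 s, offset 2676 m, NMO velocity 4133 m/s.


x/Vnmo = 2676/4133 = 0.647472
(x/Vnmo)^2 = 0.419219
t0^2 = 8.059921
sqrt(8.059921 + 0.419219) = 2.911896
dt = 2.911896 - 2.839 = 0.072896

0.072896


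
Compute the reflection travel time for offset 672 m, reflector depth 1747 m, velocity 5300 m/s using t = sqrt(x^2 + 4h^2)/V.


x^2 + 4h^2 = 672^2 + 4*1747^2 = 451584 + 12208036 = 12659620
sqrt(12659620) = 3558.036
t = 3558.036 / 5300 = 0.6713 s

0.6713


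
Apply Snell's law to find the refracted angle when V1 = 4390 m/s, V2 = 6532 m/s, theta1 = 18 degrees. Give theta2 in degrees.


sin(theta1) = sin(18 deg) = 0.309017
sin(theta2) = V2/V1 * sin(theta1) = 6532/4390 * 0.309017 = 0.459795
theta2 = arcsin(0.459795) = 27.3739 degrees

27.3739


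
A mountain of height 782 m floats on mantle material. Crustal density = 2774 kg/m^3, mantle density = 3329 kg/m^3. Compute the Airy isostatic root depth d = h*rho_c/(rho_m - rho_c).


rho_m - rho_c = 3329 - 2774 = 555
d = 782 * 2774 / 555
= 2169268 / 555
= 3908.59 m

3908.59


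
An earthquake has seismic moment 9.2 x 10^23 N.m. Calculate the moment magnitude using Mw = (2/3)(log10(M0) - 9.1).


log10(M0) = log10(9.2 x 10^23) = 23.9638
Mw = 2/3 * (23.9638 - 9.1)
= 2/3 * 14.8638
= 9.91

9.91


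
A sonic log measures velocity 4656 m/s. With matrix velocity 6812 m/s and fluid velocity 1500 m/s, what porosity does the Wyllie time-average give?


1/V - 1/Vm = 1/4656 - 1/6812 = 6.798e-05
1/Vf - 1/Vm = 1/1500 - 1/6812 = 0.00051987
phi = 6.798e-05 / 0.00051987 = 0.1308

0.1308


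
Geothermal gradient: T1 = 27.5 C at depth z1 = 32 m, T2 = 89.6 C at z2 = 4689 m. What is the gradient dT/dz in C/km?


dT = 89.6 - 27.5 = 62.1 C
dz = 4689 - 32 = 4657 m
gradient = dT/dz * 1000 = 62.1/4657 * 1000 = 13.3348 C/km

13.3348


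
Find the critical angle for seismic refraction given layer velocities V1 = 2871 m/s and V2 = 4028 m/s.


V1/V2 = 2871/4028 = 0.712761
theta_c = arcsin(0.712761) = 45.46 degrees

45.46


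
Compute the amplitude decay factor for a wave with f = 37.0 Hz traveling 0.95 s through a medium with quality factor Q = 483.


pi*f*t/Q = pi*37.0*0.95/483 = 0.228627
A/A0 = exp(-0.228627) = 0.795625

0.795625


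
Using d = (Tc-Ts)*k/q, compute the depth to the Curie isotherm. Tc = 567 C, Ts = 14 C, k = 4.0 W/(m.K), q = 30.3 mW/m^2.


T_Curie - T_surf = 567 - 14 = 553 C
Convert q to W/m^2: 30.3 mW/m^2 = 0.0303 W/m^2
d = 553 * 4.0 / 0.0303 = 73003.3 m

73003.3


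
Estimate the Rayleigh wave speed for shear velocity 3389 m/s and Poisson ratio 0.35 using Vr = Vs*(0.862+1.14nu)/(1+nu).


Numerator factor = 0.862 + 1.14*0.35 = 1.261
Denominator = 1 + 0.35 = 1.35
Vr = 3389 * 1.261 / 1.35 = 3165.58 m/s

3165.58


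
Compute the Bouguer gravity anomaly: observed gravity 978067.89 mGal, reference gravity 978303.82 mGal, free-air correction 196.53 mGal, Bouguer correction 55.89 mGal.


BA = g_obs - g_ref + FAC - BC
= 978067.89 - 978303.82 + 196.53 - 55.89
= -95.29 mGal

-95.29


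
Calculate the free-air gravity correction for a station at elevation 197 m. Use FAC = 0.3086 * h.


FAC = 0.3086 * h
= 0.3086 * 197
= 60.7942 mGal

60.7942


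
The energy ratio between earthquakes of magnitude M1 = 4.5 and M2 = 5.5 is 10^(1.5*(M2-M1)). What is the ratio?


M2 - M1 = 5.5 - 4.5 = 1.0
1.5 * 1.0 = 1.5
ratio = 10^1.5 = 31.62

31.62


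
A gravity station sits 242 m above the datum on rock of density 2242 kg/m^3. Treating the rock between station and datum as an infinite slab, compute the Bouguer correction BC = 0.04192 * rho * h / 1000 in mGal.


BC = 0.04192 * rho * h / 1000
= 0.04192 * 2242 * 242 / 1000
= 22.7443 mGal

22.7443


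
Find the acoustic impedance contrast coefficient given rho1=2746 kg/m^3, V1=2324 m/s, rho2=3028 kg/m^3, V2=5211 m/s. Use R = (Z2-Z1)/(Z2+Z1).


Z1 = 2746 * 2324 = 6381704
Z2 = 3028 * 5211 = 15778908
R = (15778908 - 6381704) / (15778908 + 6381704) = 9397204 / 22160612 = 0.424

0.424


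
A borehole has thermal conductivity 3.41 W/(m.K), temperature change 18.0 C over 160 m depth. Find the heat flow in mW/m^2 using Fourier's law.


q = k * dT / dz * 1000
= 3.41 * 18.0 / 160 * 1000
= 0.383625 * 1000
= 383.625 mW/m^2

383.625


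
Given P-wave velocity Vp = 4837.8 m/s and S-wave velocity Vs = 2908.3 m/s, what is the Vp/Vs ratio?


Vp/Vs = 4837.8 / 2908.3
= 1.6634

1.6634


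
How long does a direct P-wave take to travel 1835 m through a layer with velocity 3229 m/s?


t = x / V
= 1835 / 3229
= 0.5683 s

0.5683


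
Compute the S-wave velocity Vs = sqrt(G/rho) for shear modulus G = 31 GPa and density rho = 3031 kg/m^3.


Convert G to Pa: G = 31e9 Pa
Compute G/rho = 31e9 / 3031 = 10227647.641
Vs = sqrt(10227647.641) = 3198.07 m/s

3198.07


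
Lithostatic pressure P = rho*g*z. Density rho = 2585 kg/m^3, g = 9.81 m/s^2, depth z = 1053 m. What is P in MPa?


P = rho * g * z / 1e6
= 2585 * 9.81 * 1053 / 1e6
= 26702869.05 / 1e6
= 26.7029 MPa

26.7029


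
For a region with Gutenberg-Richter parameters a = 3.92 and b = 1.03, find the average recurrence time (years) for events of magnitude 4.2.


log10(N) = 3.92 - 1.03*4.2 = -0.406
N = 10^-0.406 = 0.392645
T = 1/N = 1/0.392645 = 2.5468 years

2.5468


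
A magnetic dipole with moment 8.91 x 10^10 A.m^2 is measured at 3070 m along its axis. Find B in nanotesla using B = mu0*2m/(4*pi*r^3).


m = 8.91 x 10^10 = 89100000000 A.m^2
2m = 178200000000 A.m^2
r^3 = 3070^3 = 28934443000
B = (4pi*10^-7) * 178200000000 / (4*pi * 28934443000) * 1e9
= 223932.724348 / 363600934258.05 * 1e9
= 615.875 nT

615.875


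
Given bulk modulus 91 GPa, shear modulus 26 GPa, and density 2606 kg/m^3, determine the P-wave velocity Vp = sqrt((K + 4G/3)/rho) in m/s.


First compute the effective modulus:
K + 4G/3 = 91e9 + 4*26e9/3 = 125666666666.67 Pa
Then divide by density:
125666666666.67 / 2606 = 48222051.6756 Pa/(kg/m^3)
Take the square root:
Vp = sqrt(48222051.6756) = 6944.21 m/s

6944.21


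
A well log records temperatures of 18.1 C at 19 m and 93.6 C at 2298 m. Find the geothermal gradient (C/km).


dT = 93.6 - 18.1 = 75.5 C
dz = 2298 - 19 = 2279 m
gradient = dT/dz * 1000 = 75.5/2279 * 1000 = 33.1286 C/km

33.1286


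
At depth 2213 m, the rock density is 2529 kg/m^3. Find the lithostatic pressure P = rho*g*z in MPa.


P = rho * g * z / 1e6
= 2529 * 9.81 * 2213 / 1e6
= 54903401.37 / 1e6
= 54.9034 MPa

54.9034


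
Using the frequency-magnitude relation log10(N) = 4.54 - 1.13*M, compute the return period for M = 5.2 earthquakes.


log10(N) = 4.54 - 1.13*5.2 = -1.336
N = 10^-1.336 = 0.046132
T = 1/N = 1/0.046132 = 21.677 years

21.677


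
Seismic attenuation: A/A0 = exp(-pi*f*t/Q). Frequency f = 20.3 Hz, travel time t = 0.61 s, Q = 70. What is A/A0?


pi*f*t/Q = pi*20.3*0.61/70 = 0.555748
A/A0 = exp(-0.555748) = 0.573643

0.573643


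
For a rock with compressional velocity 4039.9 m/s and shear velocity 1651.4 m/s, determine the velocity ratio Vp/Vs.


Vp/Vs = 4039.9 / 1651.4
= 2.4463

2.4463


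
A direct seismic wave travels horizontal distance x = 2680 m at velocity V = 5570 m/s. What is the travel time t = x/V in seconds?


t = x / V
= 2680 / 5570
= 0.4811 s

0.4811


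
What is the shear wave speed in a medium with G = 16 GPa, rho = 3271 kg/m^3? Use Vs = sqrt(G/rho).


Convert G to Pa: G = 16e9 Pa
Compute G/rho = 16e9 / 3271 = 4891470.4983
Vs = sqrt(4891470.4983) = 2211.67 m/s

2211.67


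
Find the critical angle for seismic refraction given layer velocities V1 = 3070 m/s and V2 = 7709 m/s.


V1/V2 = 3070/7709 = 0.398236
theta_c = arcsin(0.398236) = 23.4679 degrees

23.4679


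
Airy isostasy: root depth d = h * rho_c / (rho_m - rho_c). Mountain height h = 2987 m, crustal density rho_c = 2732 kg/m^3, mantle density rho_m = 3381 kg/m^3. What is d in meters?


rho_m - rho_c = 3381 - 2732 = 649
d = 2987 * 2732 / 649
= 8160484 / 649
= 12573.94 m

12573.94


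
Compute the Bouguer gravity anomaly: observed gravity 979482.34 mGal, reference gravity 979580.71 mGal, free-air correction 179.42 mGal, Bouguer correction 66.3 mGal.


BA = g_obs - g_ref + FAC - BC
= 979482.34 - 979580.71 + 179.42 - 66.3
= 14.75 mGal

14.75


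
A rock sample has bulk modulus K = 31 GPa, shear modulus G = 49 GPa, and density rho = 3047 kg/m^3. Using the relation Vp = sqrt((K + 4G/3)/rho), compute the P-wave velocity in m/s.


First compute the effective modulus:
K + 4G/3 = 31e9 + 4*49e9/3 = 96333333333.33 Pa
Then divide by density:
96333333333.33 / 3047 = 31615796.9588 Pa/(kg/m^3)
Take the square root:
Vp = sqrt(31615796.9588) = 5622.79 m/s

5622.79


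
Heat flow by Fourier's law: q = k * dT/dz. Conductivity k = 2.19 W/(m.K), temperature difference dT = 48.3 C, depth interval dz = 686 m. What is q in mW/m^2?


q = k * dT / dz * 1000
= 2.19 * 48.3 / 686 * 1000
= 0.154194 * 1000
= 154.1939 mW/m^2

154.1939


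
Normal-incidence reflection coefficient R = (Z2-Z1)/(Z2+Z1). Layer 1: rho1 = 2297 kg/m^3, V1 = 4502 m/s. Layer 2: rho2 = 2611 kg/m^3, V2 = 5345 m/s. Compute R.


Z1 = 2297 * 4502 = 10341094
Z2 = 2611 * 5345 = 13955795
R = (13955795 - 10341094) / (13955795 + 10341094) = 3614701 / 24296889 = 0.1488

0.1488


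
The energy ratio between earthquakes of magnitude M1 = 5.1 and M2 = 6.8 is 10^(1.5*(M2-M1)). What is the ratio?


M2 - M1 = 6.8 - 5.1 = 1.7
1.5 * 1.7 = 2.55
ratio = 10^2.55 = 354.81

354.81


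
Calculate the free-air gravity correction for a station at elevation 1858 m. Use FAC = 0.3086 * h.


FAC = 0.3086 * h
= 0.3086 * 1858
= 573.3788 mGal

573.3788


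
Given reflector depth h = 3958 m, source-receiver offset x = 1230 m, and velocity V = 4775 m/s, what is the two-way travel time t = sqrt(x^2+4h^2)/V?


x^2 + 4h^2 = 1230^2 + 4*3958^2 = 1512900 + 62663056 = 64175956
sqrt(64175956) = 8010.9897
t = 8010.9897 / 4775 = 1.6777 s

1.6777


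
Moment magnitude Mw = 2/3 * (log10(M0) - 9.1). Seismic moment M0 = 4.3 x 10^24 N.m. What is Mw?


log10(M0) = log10(4.3 x 10^24) = 24.6335
Mw = 2/3 * (24.6335 - 9.1)
= 2/3 * 15.5335
= 10.36

10.36


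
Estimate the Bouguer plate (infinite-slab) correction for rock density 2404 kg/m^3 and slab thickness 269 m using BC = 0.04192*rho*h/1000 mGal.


BC = 0.04192 * rho * h / 1000
= 0.04192 * 2404 * 269 / 1000
= 27.1087 mGal

27.1087


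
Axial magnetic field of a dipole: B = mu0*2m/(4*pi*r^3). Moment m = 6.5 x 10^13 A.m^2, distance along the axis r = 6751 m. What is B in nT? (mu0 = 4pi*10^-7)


m = 6.5 x 10^13 = 65000000000000 A.m^2
2m = 130000000000000 A.m^2
r^3 = 6751^3 = 307683582751
B = (4pi*10^-7) * 130000000000000 / (4*pi * 307683582751) * 1e9
= 163362817.986669 / 3866465932802.92 * 1e9
= 42251.1981 nT

42251.1981


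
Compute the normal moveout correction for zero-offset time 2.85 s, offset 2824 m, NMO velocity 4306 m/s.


x/Vnmo = 2824/4306 = 0.655829
(x/Vnmo)^2 = 0.430112
t0^2 = 8.1225
sqrt(8.1225 + 0.430112) = 2.924485
dt = 2.924485 - 2.85 = 0.074485

0.074485


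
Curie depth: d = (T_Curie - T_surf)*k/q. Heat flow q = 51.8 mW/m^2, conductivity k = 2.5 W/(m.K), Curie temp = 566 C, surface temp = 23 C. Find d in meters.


T_Curie - T_surf = 566 - 23 = 543 C
Convert q to W/m^2: 51.8 mW/m^2 = 0.0518 W/m^2
d = 543 * 2.5 / 0.0518 = 26206.56 m

26206.56


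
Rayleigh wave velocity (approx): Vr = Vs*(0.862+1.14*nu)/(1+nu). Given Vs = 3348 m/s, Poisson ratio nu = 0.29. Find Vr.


Numerator factor = 0.862 + 1.14*0.29 = 1.1926
Denominator = 1 + 0.29 = 1.29
Vr = 3348 * 1.1926 / 1.29 = 3095.21 m/s

3095.21


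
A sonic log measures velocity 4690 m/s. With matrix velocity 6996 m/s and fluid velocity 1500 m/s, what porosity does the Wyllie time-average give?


1/V - 1/Vm = 1/4690 - 1/6996 = 7.028e-05
1/Vf - 1/Vm = 1/1500 - 1/6996 = 0.00052373
phi = 7.028e-05 / 0.00052373 = 0.1342

0.1342


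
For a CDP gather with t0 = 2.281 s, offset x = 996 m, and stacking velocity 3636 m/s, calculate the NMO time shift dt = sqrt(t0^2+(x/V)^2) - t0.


x/Vnmo = 996/3636 = 0.273927
(x/Vnmo)^2 = 0.075036
t0^2 = 5.202961
sqrt(5.202961 + 0.075036) = 2.297389
dt = 2.297389 - 2.281 = 0.016389

0.016389


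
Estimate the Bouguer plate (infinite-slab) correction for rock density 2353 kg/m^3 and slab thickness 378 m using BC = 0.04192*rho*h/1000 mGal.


BC = 0.04192 * rho * h / 1000
= 0.04192 * 2353 * 378 / 1000
= 37.2851 mGal

37.2851


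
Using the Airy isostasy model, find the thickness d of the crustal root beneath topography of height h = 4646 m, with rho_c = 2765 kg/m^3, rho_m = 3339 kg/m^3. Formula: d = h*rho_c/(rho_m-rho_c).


rho_m - rho_c = 3339 - 2765 = 574
d = 4646 * 2765 / 574
= 12846190 / 574
= 22380.12 m

22380.12


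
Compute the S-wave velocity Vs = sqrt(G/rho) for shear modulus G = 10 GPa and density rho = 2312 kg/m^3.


Convert G to Pa: G = 10e9 Pa
Compute G/rho = 10e9 / 2312 = 4325259.5156
Vs = sqrt(4325259.5156) = 2079.73 m/s

2079.73


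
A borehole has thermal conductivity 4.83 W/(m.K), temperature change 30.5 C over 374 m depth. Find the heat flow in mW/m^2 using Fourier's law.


q = k * dT / dz * 1000
= 4.83 * 30.5 / 374 * 1000
= 0.39389 * 1000
= 393.8904 mW/m^2

393.8904


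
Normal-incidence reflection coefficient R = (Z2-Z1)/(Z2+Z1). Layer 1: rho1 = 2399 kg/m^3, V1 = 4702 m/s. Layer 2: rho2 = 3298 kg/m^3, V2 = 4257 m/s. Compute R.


Z1 = 2399 * 4702 = 11280098
Z2 = 3298 * 4257 = 14039586
R = (14039586 - 11280098) / (14039586 + 11280098) = 2759488 / 25319684 = 0.109

0.109


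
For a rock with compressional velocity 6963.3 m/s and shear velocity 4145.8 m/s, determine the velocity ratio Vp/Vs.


Vp/Vs = 6963.3 / 4145.8
= 1.6796

1.6796


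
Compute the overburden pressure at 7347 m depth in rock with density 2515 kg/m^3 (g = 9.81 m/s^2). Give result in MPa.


P = rho * g * z / 1e6
= 2515 * 9.81 * 7347 / 1e6
= 181266286.05 / 1e6
= 181.2663 MPa

181.2663


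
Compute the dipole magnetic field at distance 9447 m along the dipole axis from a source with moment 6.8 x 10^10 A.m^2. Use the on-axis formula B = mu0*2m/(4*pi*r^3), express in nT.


m = 6.8 x 10^10 = 68000000000 A.m^2
2m = 136000000000 A.m^2
r^3 = 9447^3 = 843105157623
B = (4pi*10^-7) * 136000000000 / (4*pi * 843105157623) * 1e9
= 170902.640355 / 10594771877568.33 * 1e9
= 16.1308 nT

16.1308


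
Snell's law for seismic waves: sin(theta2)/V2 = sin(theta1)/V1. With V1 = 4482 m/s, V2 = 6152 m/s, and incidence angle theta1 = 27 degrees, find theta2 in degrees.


sin(theta1) = sin(27 deg) = 0.45399
sin(theta2) = V2/V1 * sin(theta1) = 6152/4482 * 0.45399 = 0.623148
theta2 = arcsin(0.623148) = 38.5464 degrees

38.5464


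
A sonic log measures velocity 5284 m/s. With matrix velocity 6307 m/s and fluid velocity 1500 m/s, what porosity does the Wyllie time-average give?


1/V - 1/Vm = 1/5284 - 1/6307 = 3.07e-05
1/Vf - 1/Vm = 1/1500 - 1/6307 = 0.00050811
phi = 3.07e-05 / 0.00050811 = 0.0604

0.0604


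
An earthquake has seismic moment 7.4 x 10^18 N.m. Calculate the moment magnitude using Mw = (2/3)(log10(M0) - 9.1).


log10(M0) = log10(7.4 x 10^18) = 18.8692
Mw = 2/3 * (18.8692 - 9.1)
= 2/3 * 9.7692
= 6.51

6.51


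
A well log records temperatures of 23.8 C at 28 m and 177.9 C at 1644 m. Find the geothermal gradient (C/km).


dT = 177.9 - 23.8 = 154.1 C
dz = 1644 - 28 = 1616 m
gradient = dT/dz * 1000 = 154.1/1616 * 1000 = 95.3589 C/km

95.3589


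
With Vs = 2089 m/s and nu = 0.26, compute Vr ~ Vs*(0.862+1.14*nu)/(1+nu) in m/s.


Numerator factor = 0.862 + 1.14*0.26 = 1.1584
Denominator = 1 + 0.26 = 1.26
Vr = 2089 * 1.1584 / 1.26 = 1920.55 m/s

1920.55


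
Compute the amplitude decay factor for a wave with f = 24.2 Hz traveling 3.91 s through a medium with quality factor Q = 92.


pi*f*t/Q = pi*24.2*3.91/92 = 3.231128
A/A0 = exp(-3.231128) = 0.039513

0.039513


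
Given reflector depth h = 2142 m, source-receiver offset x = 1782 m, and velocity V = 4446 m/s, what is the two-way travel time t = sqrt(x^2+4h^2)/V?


x^2 + 4h^2 = 1782^2 + 4*2142^2 = 3175524 + 18352656 = 21528180
sqrt(21528180) = 4639.847
t = 4639.847 / 4446 = 1.0436 s

1.0436


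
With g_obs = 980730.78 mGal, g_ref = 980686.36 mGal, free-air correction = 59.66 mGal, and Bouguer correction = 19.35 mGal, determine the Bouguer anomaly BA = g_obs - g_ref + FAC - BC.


BA = g_obs - g_ref + FAC - BC
= 980730.78 - 980686.36 + 59.66 - 19.35
= 84.73 mGal

84.73


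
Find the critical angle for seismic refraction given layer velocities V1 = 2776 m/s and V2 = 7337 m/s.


V1/V2 = 2776/7337 = 0.378356
theta_c = arcsin(0.378356) = 22.2319 degrees

22.2319


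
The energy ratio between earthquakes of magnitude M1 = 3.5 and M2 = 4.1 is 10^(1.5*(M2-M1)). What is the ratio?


M2 - M1 = 4.1 - 3.5 = 0.6
1.5 * 0.6 = 0.9
ratio = 10^0.9 = 7.94

7.94


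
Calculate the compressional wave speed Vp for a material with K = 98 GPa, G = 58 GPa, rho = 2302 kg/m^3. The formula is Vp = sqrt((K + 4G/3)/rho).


First compute the effective modulus:
K + 4G/3 = 98e9 + 4*58e9/3 = 175333333333.33 Pa
Then divide by density:
175333333333.33 / 2302 = 76165653.0553 Pa/(kg/m^3)
Take the square root:
Vp = sqrt(76165653.0553) = 8727.29 m/s

8727.29


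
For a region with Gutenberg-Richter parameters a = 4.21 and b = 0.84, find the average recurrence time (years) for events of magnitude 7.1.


log10(N) = 4.21 - 0.84*7.1 = -1.754
N = 10^-1.754 = 0.01762
T = 1/N = 1/0.01762 = 56.7545 years

56.7545


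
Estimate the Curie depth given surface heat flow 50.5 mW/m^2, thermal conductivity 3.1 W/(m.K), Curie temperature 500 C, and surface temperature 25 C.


T_Curie - T_surf = 500 - 25 = 475 C
Convert q to W/m^2: 50.5 mW/m^2 = 0.0505 W/m^2
d = 475 * 3.1 / 0.0505 = 29158.42 m

29158.42


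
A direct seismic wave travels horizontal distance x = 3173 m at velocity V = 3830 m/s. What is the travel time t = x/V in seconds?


t = x / V
= 3173 / 3830
= 0.8285 s

0.8285


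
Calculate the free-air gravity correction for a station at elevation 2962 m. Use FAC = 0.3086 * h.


FAC = 0.3086 * h
= 0.3086 * 2962
= 914.0732 mGal

914.0732


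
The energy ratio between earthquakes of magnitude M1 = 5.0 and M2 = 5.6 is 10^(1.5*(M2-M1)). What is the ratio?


M2 - M1 = 5.6 - 5.0 = 0.6
1.5 * 0.6 = 0.9
ratio = 10^0.9 = 7.94

7.94


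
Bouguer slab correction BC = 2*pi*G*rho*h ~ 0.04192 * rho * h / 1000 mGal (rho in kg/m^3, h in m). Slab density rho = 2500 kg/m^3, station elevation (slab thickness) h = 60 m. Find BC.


BC = 0.04192 * rho * h / 1000
= 0.04192 * 2500 * 60 / 1000
= 6.288 mGal

6.288


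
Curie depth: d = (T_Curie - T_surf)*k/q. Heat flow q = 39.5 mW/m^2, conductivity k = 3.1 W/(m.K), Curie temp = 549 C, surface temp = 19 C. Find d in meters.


T_Curie - T_surf = 549 - 19 = 530 C
Convert q to W/m^2: 39.5 mW/m^2 = 0.0395 W/m^2
d = 530 * 3.1 / 0.0395 = 41594.94 m

41594.94


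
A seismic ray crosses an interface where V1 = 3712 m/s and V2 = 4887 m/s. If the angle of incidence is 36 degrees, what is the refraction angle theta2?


sin(theta1) = sin(36 deg) = 0.587785
sin(theta2) = V2/V1 * sin(theta1) = 4887/3712 * 0.587785 = 0.773843
theta2 = arcsin(0.773843) = 50.7003 degrees

50.7003


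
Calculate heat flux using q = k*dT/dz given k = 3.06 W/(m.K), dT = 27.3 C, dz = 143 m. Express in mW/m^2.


q = k * dT / dz * 1000
= 3.06 * 27.3 / 143 * 1000
= 0.584182 * 1000
= 584.1818 mW/m^2

584.1818


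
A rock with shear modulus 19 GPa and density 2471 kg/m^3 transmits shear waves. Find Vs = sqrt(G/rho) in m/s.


Convert G to Pa: G = 19e9 Pa
Compute G/rho = 19e9 / 2471 = 7689194.658
Vs = sqrt(7689194.658) = 2772.94 m/s

2772.94


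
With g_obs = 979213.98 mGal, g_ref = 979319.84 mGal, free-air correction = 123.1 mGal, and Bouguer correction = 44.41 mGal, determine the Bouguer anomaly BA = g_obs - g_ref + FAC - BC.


BA = g_obs - g_ref + FAC - BC
= 979213.98 - 979319.84 + 123.1 - 44.41
= -27.17 mGal

-27.17


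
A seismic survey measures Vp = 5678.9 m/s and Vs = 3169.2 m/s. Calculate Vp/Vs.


Vp/Vs = 5678.9 / 3169.2
= 1.7919

1.7919


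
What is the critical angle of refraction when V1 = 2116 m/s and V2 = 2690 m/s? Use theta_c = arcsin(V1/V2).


V1/V2 = 2116/2690 = 0.786617
theta_c = arcsin(0.786617) = 51.8705 degrees

51.8705


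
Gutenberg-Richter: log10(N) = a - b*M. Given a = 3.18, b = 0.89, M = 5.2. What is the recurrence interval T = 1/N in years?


log10(N) = 3.18 - 0.89*5.2 = -1.448
N = 10^-1.448 = 0.035645
T = 1/N = 1/0.035645 = 28.0543 years

28.0543


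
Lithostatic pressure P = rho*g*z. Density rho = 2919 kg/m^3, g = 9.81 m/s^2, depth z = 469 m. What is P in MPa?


P = rho * g * z / 1e6
= 2919 * 9.81 * 469 / 1e6
= 13429997.91 / 1e6
= 13.43 MPa

13.43


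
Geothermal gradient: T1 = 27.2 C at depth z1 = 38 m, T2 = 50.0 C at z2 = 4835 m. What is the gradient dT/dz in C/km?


dT = 50.0 - 27.2 = 22.8 C
dz = 4835 - 38 = 4797 m
gradient = dT/dz * 1000 = 22.8/4797 * 1000 = 4.753 C/km

4.753


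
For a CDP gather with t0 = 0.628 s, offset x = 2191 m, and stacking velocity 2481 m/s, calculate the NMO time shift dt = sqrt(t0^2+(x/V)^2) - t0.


x/Vnmo = 2191/2481 = 0.883112
(x/Vnmo)^2 = 0.779886
t0^2 = 0.394384
sqrt(0.394384 + 0.779886) = 1.083637
dt = 1.083637 - 0.628 = 0.455637

0.455637


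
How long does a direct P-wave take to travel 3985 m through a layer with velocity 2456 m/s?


t = x / V
= 3985 / 2456
= 1.6226 s

1.6226


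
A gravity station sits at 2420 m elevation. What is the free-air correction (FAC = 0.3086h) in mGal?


FAC = 0.3086 * h
= 0.3086 * 2420
= 746.812 mGal

746.812


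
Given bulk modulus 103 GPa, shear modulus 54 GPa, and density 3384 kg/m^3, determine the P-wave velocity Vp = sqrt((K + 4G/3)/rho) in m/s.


First compute the effective modulus:
K + 4G/3 = 103e9 + 4*54e9/3 = 175000000000.0 Pa
Then divide by density:
175000000000.0 / 3384 = 51713947.9905 Pa/(kg/m^3)
Take the square root:
Vp = sqrt(51713947.9905) = 7191.24 m/s

7191.24


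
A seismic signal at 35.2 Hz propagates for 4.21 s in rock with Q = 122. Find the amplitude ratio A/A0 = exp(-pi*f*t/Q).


pi*f*t/Q = pi*35.2*4.21/122 = 3.816057
A/A0 = exp(-3.816057) = 0.022014

0.022014


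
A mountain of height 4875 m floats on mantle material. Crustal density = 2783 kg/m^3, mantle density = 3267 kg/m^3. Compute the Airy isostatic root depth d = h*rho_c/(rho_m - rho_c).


rho_m - rho_c = 3267 - 2783 = 484
d = 4875 * 2783 / 484
= 13567125 / 484
= 28031.25 m

28031.25


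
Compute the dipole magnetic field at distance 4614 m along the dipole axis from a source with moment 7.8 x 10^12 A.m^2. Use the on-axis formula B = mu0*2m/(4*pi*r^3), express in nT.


m = 7.8 x 10^12 = 7800000000000 A.m^2
2m = 15600000000000 A.m^2
r^3 = 4614^3 = 98227427544
B = (4pi*10^-7) * 15600000000000 / (4*pi * 98227427544) * 1e9
= 19603538.1584 / 1234362259013.02 * 1e9
= 15881.5113 nT

15881.5113


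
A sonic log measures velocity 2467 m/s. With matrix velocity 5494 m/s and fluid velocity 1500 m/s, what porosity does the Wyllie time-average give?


1/V - 1/Vm = 1/2467 - 1/5494 = 0.00022333
1/Vf - 1/Vm = 1/1500 - 1/5494 = 0.00048465
phi = 0.00022333 / 0.00048465 = 0.4608

0.4608


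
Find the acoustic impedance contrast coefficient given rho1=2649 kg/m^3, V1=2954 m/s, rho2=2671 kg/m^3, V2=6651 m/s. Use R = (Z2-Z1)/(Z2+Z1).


Z1 = 2649 * 2954 = 7825146
Z2 = 2671 * 6651 = 17764821
R = (17764821 - 7825146) / (17764821 + 7825146) = 9939675 / 25589967 = 0.3884

0.3884


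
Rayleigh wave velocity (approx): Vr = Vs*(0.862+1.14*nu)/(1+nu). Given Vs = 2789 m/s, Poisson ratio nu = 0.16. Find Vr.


Numerator factor = 0.862 + 1.14*0.16 = 1.0444
Denominator = 1 + 0.16 = 1.16
Vr = 2789 * 1.0444 / 1.16 = 2511.06 m/s

2511.06


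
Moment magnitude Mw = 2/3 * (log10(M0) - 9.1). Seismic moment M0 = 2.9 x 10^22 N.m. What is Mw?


log10(M0) = log10(2.9 x 10^22) = 22.4624
Mw = 2/3 * (22.4624 - 9.1)
= 2/3 * 13.3624
= 8.91

8.91


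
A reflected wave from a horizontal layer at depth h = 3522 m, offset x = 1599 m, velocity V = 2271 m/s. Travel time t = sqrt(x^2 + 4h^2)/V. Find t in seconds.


x^2 + 4h^2 = 1599^2 + 4*3522^2 = 2556801 + 49617936 = 52174737
sqrt(52174737) = 7223.2082
t = 7223.2082 / 2271 = 3.1806 s

3.1806


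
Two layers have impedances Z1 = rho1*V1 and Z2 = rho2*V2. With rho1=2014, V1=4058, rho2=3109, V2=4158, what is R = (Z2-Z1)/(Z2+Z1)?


Z1 = 2014 * 4058 = 8172812
Z2 = 3109 * 4158 = 12927222
R = (12927222 - 8172812) / (12927222 + 8172812) = 4754410 / 21100034 = 0.2253

0.2253
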